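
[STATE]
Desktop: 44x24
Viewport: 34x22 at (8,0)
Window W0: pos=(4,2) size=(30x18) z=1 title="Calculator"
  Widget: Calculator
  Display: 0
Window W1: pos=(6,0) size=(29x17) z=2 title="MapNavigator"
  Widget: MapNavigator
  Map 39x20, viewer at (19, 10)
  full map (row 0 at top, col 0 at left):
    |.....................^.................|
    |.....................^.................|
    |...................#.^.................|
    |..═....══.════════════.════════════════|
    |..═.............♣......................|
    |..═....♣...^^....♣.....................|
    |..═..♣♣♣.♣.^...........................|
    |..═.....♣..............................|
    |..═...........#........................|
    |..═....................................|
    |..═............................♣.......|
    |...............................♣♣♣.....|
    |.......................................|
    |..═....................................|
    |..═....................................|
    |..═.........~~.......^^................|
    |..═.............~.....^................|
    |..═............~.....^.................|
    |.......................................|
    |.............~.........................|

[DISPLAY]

━━━━━━━━━━━━━━━━━━━━━━━━━━┓       
MapNavigator              ┃       
──────────────────────────┨       
.........♣................┃       
♣...^^....♣...............┃       
♣.♣.^.....................┃       
.♣........................┃       
.......#..................┃       
..........................┃       
............@...........♣.┃       
........................♣♣┃       
..........................┃       
..........................┃       
..........................┃       
.....~~.......^^..........┃       
.........~.....^..........┃       
━━━━━━━━━━━━━━━━━━━━━━━━━━┛       
                         ┃        
                         ┃        
━━━━━━━━━━━━━━━━━━━━━━━━━┛        
                                  
                                  


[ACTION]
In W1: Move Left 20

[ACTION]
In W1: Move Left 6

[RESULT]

━━━━━━━━━━━━━━━━━━━━━━━━━━┓       
MapNavigator              ┃       
──────────────────────────┨       
            ..═...........┃       
            ..═....♣...^^.┃       
            ..═..♣♣♣.♣.^..┃       
            ..═.....♣.....┃       
            ..═...........┃       
            ..═...........┃       
            @.═...........┃       
            ..............┃       
            ..............┃       
            ..═...........┃       
            ..═...........┃       
            ..═.........~~┃       
            ..═...........┃       
━━━━━━━━━━━━━━━━━━━━━━━━━━┛       
                         ┃        
                         ┃        
━━━━━━━━━━━━━━━━━━━━━━━━━┛        
                                  
                                  


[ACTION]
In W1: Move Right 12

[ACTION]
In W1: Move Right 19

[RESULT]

━━━━━━━━━━━━━━━━━━━━━━━━━━┓       
MapNavigator              ┃       
──────────────────────────┨       
....................      ┃       
....................      ┃       
....................      ┃       
....................      ┃       
....................      ┃       
....................      ┃       
............@.......      ┃       
............♣♣♣.....      ┃       
....................      ┃       
....................      ┃       
....................      ┃       
..^^................      ┃       
...^................      ┃       
━━━━━━━━━━━━━━━━━━━━━━━━━━┛       
                         ┃        
                         ┃        
━━━━━━━━━━━━━━━━━━━━━━━━━┛        
                                  
                                  


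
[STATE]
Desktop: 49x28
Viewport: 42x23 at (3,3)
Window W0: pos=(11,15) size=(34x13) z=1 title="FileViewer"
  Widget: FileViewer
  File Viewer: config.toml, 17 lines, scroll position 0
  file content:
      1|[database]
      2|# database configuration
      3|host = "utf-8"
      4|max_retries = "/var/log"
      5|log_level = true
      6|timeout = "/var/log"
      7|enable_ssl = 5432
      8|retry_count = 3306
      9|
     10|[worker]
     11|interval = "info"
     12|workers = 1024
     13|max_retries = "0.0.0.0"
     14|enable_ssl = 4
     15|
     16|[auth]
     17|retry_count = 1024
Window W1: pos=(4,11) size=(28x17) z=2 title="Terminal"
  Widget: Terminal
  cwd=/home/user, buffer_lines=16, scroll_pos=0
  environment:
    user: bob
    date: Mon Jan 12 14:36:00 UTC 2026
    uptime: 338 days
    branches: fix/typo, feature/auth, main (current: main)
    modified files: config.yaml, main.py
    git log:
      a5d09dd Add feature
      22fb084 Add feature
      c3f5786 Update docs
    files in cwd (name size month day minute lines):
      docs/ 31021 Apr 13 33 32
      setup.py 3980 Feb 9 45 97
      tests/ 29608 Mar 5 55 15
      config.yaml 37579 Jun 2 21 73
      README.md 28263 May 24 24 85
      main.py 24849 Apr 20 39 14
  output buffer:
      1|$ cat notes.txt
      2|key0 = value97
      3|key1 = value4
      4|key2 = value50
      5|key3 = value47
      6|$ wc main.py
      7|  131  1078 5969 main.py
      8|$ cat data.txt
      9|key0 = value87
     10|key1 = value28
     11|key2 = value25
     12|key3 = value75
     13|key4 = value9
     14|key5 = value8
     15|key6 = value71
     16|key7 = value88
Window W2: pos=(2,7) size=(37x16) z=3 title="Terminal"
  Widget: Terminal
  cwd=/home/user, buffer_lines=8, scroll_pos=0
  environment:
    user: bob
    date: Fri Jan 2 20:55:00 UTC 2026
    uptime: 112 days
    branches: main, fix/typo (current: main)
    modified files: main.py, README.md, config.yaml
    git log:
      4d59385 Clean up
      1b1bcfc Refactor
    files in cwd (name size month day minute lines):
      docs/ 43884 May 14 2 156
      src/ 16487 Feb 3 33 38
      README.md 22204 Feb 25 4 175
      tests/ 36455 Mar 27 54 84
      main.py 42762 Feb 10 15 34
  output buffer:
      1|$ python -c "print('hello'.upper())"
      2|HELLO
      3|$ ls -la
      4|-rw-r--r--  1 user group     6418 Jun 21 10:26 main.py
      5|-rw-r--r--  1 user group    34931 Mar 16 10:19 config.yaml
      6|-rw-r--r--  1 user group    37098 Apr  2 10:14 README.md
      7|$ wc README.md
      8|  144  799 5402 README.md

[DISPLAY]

                                          
                                          
                                          
                                          
━━━━━━━━━━━━━━━━━━━━━━━━━━━━━━━━━━━┓      
 Terminal                          ┃      
───────────────────────────────────┨      
$ python -c "print('hello'.upper())┃      
HELLO                              ┃      
$ ls -la                           ┃      
-rw-r--r--  1 user group     6418 J┃      
-rw-r--r--  1 user group    34931 M┃      
-rw-r--r--  1 user group    37098 A┃━━━━━┓
$ wc README.md                     ┃     ┃
  144  799 5402 README.md          ┃─────┨
$ █                                ┃    ▲┃
                                   ┃    █┃
                                   ┃    ░┃
                                   ┃    ░┃
━━━━━━━━━━━━━━━━━━━━━━━━━━━━━━━━━━━┛    ░┃
 ┃key1 = value28            ┃           ░┃
 ┃key2 = value25            ┃           ░┃
 ┃key3 = value75            ┃           ░┃


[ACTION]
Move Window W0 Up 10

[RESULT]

                                          
                                          
        ┏━━━━━━━━━━━━━━━━━━━━━━━━━━━━━━━━┓
        ┃ FileViewer                     ┃
━━━━━━━━━━━━━━━━━━━━━━━━━━━━━━━━━━━┓─────┨
 Terminal                          ┃    ▲┃
───────────────────────────────────┨    █┃
$ python -c "print('hello'.upper())┃    ░┃
HELLO                              ┃    ░┃
$ ls -la                           ┃    ░┃
-rw-r--r--  1 user group     6418 J┃    ░┃
-rw-r--r--  1 user group    34931 M┃    ░┃
-rw-r--r--  1 user group    37098 A┃    ░┃
$ wc README.md                     ┃    ▼┃
  144  799 5402 README.md          ┃━━━━━┛
$ █                                ┃      
                                   ┃      
                                   ┃      
                                   ┃      
━━━━━━━━━━━━━━━━━━━━━━━━━━━━━━━━━━━┛      
 ┃key1 = value28            ┃             
 ┃key2 = value25            ┃             
 ┃key3 = value75            ┃             


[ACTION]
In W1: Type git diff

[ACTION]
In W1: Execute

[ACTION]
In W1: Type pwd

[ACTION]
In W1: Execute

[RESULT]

                                          
                                          
        ┏━━━━━━━━━━━━━━━━━━━━━━━━━━━━━━━━┓
        ┃ FileViewer                     ┃
━━━━━━━━━━━━━━━━━━━━━━━━━━━━━━━━━━━┓─────┨
 Terminal                          ┃    ▲┃
───────────────────────────────────┨    █┃
$ python -c "print('hello'.upper())┃    ░┃
HELLO                              ┃    ░┃
$ ls -la                           ┃    ░┃
-rw-r--r--  1 user group     6418 J┃    ░┃
-rw-r--r--  1 user group    34931 M┃    ░┃
-rw-r--r--  1 user group    37098 A┃    ░┃
$ wc README.md                     ┃    ▼┃
  144  799 5402 README.md          ┃━━━━━┛
$ █                                ┃      
                                   ┃      
                                   ┃      
                                   ┃      
━━━━━━━━━━━━━━━━━━━━━━━━━━━━━━━━━━━┛      
 ┃ import sys               ┃             
 ┃$ pwd                     ┃             
 ┃/home/user                ┃             


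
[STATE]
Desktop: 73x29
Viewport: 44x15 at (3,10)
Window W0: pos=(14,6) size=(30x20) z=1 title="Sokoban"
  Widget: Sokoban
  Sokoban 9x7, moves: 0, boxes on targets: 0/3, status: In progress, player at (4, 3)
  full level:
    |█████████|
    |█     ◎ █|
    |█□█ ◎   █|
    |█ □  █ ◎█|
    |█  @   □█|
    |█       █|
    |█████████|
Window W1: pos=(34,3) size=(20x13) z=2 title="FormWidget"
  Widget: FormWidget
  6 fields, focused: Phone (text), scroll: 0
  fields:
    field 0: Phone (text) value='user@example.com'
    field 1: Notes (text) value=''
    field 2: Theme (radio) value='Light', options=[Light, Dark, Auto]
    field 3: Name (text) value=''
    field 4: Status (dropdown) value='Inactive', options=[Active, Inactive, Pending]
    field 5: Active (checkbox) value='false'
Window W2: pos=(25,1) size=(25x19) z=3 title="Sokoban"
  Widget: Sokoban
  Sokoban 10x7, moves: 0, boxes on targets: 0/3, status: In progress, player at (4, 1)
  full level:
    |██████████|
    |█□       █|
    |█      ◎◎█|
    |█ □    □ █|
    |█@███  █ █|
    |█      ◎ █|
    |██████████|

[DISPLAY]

           ┃█     ◎ █ ┃██████████           
           ┃█□█ ◎   █ ┃Moves: 0  0/3        
           ┃█ □  █ ◎█ ┃                     
           ┃█  @   □█ ┃                     
           ┃█       █ ┃                     
           ┃█████████ ┃                     
           ┃Moves: 0  ┃                     
           ┃          ┃                     
           ┃          ┃                     
           ┃          ┗━━━━━━━━━━━━━━━━━━━━━
           ┃                            ┃   
           ┃                            ┃   
           ┃                            ┃   
           ┃                            ┃   
           ┃                            ┃   


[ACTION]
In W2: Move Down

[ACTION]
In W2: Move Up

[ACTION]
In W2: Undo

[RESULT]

           ┃█     ◎ █ ┃██████████           
           ┃█□█ ◎   █ ┃Moves: 1  0/3        
           ┃█ □  █ ◎█ ┃                     
           ┃█  @   □█ ┃                     
           ┃█       █ ┃                     
           ┃█████████ ┃                     
           ┃Moves: 0  ┃                     
           ┃          ┃                     
           ┃          ┃                     
           ┃          ┗━━━━━━━━━━━━━━━━━━━━━
           ┃                            ┃   
           ┃                            ┃   
           ┃                            ┃   
           ┃                            ┃   
           ┃                            ┃   


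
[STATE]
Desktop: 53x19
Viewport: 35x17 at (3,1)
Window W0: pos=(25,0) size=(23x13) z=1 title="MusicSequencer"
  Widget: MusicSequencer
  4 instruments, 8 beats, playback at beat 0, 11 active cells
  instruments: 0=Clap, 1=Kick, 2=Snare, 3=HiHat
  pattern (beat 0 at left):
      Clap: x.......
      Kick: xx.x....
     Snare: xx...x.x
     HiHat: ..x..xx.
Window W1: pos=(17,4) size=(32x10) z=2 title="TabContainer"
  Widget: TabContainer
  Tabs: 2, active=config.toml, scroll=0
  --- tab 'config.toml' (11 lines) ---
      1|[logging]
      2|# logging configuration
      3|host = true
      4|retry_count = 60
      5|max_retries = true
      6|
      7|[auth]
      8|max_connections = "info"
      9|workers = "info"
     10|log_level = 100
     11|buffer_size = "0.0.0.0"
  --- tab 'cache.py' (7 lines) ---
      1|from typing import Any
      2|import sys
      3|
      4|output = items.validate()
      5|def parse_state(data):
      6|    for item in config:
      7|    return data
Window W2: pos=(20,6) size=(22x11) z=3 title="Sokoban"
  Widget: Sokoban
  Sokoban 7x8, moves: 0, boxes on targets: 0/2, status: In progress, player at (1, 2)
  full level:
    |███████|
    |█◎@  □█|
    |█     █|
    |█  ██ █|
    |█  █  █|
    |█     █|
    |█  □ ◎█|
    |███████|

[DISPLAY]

                      ┃ MusicSequen
                      ┠────────────
                      ┃      ▼12345
              ┏━━━━━━━━━━━━━━━━━━━━
              ┃ TabContainer       
              ┠──┏━━━━━━━━━━━━━━━━━
              ┃[c┃ Sokoban         
              ┃──┠─────────────────
              ┃[l┃███████          
              ┃# ┃█◎@  □█          
              ┃ho┃█     █          
              ┃re┃█  ██ █          
              ┗━━┃█  █  █          
                 ┃█     █          
                 ┃█  □ ◎█          
                 ┗━━━━━━━━━━━━━━━━━
                                   


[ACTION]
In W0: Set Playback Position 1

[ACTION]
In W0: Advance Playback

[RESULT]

                      ┃ MusicSequen
                      ┠────────────
                      ┃      01▼345
              ┏━━━━━━━━━━━━━━━━━━━━
              ┃ TabContainer       
              ┠──┏━━━━━━━━━━━━━━━━━
              ┃[c┃ Sokoban         
              ┃──┠─────────────────
              ┃[l┃███████          
              ┃# ┃█◎@  □█          
              ┃ho┃█     █          
              ┃re┃█  ██ █          
              ┗━━┃█  █  █          
                 ┃█     █          
                 ┃█  □ ◎█          
                 ┗━━━━━━━━━━━━━━━━━
                                   


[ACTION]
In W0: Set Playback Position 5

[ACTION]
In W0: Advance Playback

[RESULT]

                      ┃ MusicSequen
                      ┠────────────
                      ┃      012345
              ┏━━━━━━━━━━━━━━━━━━━━
              ┃ TabContainer       
              ┠──┏━━━━━━━━━━━━━━━━━
              ┃[c┃ Sokoban         
              ┃──┠─────────────────
              ┃[l┃███████          
              ┃# ┃█◎@  □█          
              ┃ho┃█     █          
              ┃re┃█  ██ █          
              ┗━━┃█  █  █          
                 ┃█     █          
                 ┃█  □ ◎█          
                 ┗━━━━━━━━━━━━━━━━━
                                   


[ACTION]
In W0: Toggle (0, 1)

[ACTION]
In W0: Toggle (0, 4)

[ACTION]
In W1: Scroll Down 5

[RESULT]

                      ┃ MusicSequen
                      ┠────────────
                      ┃      012345
              ┏━━━━━━━━━━━━━━━━━━━━
              ┃ TabContainer       
              ┠──┏━━━━━━━━━━━━━━━━━
              ┃[c┃ Sokoban         
              ┃──┠─────────────────
              ┃  ┃███████          
              ┃[a┃█◎@  □█          
              ┃ma┃█     █          
              ┃wo┃█  ██ █          
              ┗━━┃█  █  █          
                 ┃█     █          
                 ┃█  □ ◎█          
                 ┗━━━━━━━━━━━━━━━━━
                                   


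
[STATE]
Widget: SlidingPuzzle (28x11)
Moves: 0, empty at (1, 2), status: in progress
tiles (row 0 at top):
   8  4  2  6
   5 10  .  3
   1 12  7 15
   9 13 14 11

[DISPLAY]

┌────┬────┬────┬────┐       
│  8 │  4 │  2 │  6 │       
├────┼────┼────┼────┤       
│  5 │ 10 │    │  3 │       
├────┼────┼────┼────┤       
│  1 │ 12 │  7 │ 15 │       
├────┼────┼────┼────┤       
│  9 │ 13 │ 14 │ 11 │       
└────┴────┴────┴────┘       
Moves: 0                    
                            


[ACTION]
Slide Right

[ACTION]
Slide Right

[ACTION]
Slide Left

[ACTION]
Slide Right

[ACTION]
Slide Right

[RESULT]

┌────┬────┬────┬────┐       
│  8 │  4 │  2 │  6 │       
├────┼────┼────┼────┤       
│    │  5 │ 10 │  3 │       
├────┼────┼────┼────┤       
│  1 │ 12 │  7 │ 15 │       
├────┼────┼────┼────┤       
│  9 │ 13 │ 14 │ 11 │       
└────┴────┴────┴────┘       
Moves: 4                    
                            


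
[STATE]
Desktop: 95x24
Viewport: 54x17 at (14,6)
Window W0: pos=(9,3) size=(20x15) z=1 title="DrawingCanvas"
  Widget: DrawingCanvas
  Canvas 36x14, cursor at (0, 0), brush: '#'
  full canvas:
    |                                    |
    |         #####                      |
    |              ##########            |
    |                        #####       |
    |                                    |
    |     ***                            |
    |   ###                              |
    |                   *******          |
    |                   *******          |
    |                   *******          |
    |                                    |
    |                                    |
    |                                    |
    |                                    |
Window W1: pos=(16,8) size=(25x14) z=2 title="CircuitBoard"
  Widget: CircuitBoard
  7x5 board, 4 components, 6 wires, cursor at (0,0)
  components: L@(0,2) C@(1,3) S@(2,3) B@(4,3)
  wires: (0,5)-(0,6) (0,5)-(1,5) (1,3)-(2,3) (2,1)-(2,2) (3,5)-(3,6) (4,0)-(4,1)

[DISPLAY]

              ┃                                       
     #####    ┃                                       
  ┏━━━━━━━━━━━━━━━━━━━━━━━┓                           
  ┃ CircuitBoard          ┃                           
  ┠───────────────────────┨                           
 *┃   0 1 2 3 4 5 6       ┃                           
##┃0  [.]      L          ┃                           
  ┃                       ┃                           
  ┃1               C      ┃                           
  ┃                │      ┃                           
  ┃2       · ─ ·   S      ┃                           
━━┃                       ┃                           
  ┃3                      ┃                           
  ┃                       ┃                           
  ┃4   · ─ ·       B      ┃                           
  ┗━━━━━━━━━━━━━━━━━━━━━━━┛                           
                                                      


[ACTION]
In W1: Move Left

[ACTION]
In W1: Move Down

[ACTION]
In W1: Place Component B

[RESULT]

              ┃                                       
     #####    ┃                                       
  ┏━━━━━━━━━━━━━━━━━━━━━━━┓                           
  ┃ CircuitBoard          ┃                           
  ┠───────────────────────┨                           
 *┃   0 1 2 3 4 5 6       ┃                           
##┃0           L          ┃                           
  ┃                       ┃                           
  ┃1  [B]          C      ┃                           
  ┃                │      ┃                           
  ┃2       · ─ ·   S      ┃                           
━━┃                       ┃                           
  ┃3                      ┃                           
  ┃                       ┃                           
  ┃4   · ─ ·       B      ┃                           
  ┗━━━━━━━━━━━━━━━━━━━━━━━┛                           
                                                      


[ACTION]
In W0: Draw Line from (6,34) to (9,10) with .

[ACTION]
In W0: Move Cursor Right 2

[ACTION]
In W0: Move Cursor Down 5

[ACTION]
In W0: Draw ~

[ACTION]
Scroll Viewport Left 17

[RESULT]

         ┃                  ┃                         
         ┃         #####    ┃                         
         ┃      ┏━━━━━━━━━━━━━━━━━━━━━━━┓             
         ┃      ┃ CircuitBoard          ┃             
         ┃      ┠───────────────────────┨             
         ┃  ~  *┃   0 1 2 3 4 5 6       ┃             
         ┃   ###┃0           L          ┃             
         ┃      ┃                       ┃             
         ┃      ┃1  [B]          C      ┃             
         ┃      ┃                │      ┃             
         ┃      ┃2       · ─ ·   S      ┃             
         ┗━━━━━━┃                       ┃             
                ┃3                      ┃             
                ┃                       ┃             
                ┃4   · ─ ·       B      ┃             
                ┗━━━━━━━━━━━━━━━━━━━━━━━┛             
                                                      


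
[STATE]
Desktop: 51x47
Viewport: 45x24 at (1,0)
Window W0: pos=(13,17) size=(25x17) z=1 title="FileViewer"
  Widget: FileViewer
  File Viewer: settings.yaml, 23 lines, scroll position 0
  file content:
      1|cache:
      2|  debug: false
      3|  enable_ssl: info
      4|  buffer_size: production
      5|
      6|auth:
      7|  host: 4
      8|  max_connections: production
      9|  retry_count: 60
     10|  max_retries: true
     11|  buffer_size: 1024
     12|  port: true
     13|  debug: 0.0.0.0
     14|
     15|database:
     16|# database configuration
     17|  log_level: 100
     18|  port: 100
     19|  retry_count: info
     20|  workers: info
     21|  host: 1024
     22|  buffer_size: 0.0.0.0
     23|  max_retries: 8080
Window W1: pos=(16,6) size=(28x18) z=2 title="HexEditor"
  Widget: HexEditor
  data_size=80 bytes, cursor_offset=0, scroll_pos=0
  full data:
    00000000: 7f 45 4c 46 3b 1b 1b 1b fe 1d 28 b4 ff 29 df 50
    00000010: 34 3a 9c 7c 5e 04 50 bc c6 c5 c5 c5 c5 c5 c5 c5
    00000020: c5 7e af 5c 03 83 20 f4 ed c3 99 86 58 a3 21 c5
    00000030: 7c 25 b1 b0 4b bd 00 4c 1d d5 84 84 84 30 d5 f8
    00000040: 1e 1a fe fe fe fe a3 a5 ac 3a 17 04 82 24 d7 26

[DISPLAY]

                                             
                                             
                                             
                                             
                                             
                                             
               ┏━━━━━━━━━━━━━━━━━━━━━━━━━━┓  
               ┃ HexEditor                ┃  
               ┠──────────────────────────┨  
               ┃00000000  7F 45 4c 46 3b 1┃  
               ┃00000010  34 3a 9c 7c 5e 0┃  
               ┃00000020  c5 7e af 5c 03 8┃  
               ┃00000030  7c 25 b1 b0 4b b┃  
               ┃00000040  1e 1a fe fe fe f┃  
               ┃                          ┃  
               ┃                          ┃  
               ┃                          ┃  
            ┏━━┃                          ┃  
            ┃ F┃                          ┃  
            ┠──┃                          ┃  
            ┃ca┃                          ┃  
            ┃  ┃                          ┃  
            ┃  ┃                          ┃  
            ┃  ┗━━━━━━━━━━━━━━━━━━━━━━━━━━┛  


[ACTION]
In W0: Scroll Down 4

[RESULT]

                                             
                                             
                                             
                                             
                                             
                                             
               ┏━━━━━━━━━━━━━━━━━━━━━━━━━━┓  
               ┃ HexEditor                ┃  
               ┠──────────────────────────┨  
               ┃00000000  7F 45 4c 46 3b 1┃  
               ┃00000010  34 3a 9c 7c 5e 0┃  
               ┃00000020  c5 7e af 5c 03 8┃  
               ┃00000030  7c 25 b1 b0 4b b┃  
               ┃00000040  1e 1a fe fe fe f┃  
               ┃                          ┃  
               ┃                          ┃  
               ┃                          ┃  
            ┏━━┃                          ┃  
            ┃ F┃                          ┃  
            ┠──┃                          ┃  
            ┃  ┃                          ┃  
            ┃au┃                          ┃  
            ┃  ┃                          ┃  
            ┃  ┗━━━━━━━━━━━━━━━━━━━━━━━━━━┛  


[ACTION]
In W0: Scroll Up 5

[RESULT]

                                             
                                             
                                             
                                             
                                             
                                             
               ┏━━━━━━━━━━━━━━━━━━━━━━━━━━┓  
               ┃ HexEditor                ┃  
               ┠──────────────────────────┨  
               ┃00000000  7F 45 4c 46 3b 1┃  
               ┃00000010  34 3a 9c 7c 5e 0┃  
               ┃00000020  c5 7e af 5c 03 8┃  
               ┃00000030  7c 25 b1 b0 4b b┃  
               ┃00000040  1e 1a fe fe fe f┃  
               ┃                          ┃  
               ┃                          ┃  
               ┃                          ┃  
            ┏━━┃                          ┃  
            ┃ F┃                          ┃  
            ┠──┃                          ┃  
            ┃ca┃                          ┃  
            ┃  ┃                          ┃  
            ┃  ┃                          ┃  
            ┃  ┗━━━━━━━━━━━━━━━━━━━━━━━━━━┛  


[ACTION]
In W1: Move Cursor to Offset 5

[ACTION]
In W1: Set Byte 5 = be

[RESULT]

                                             
                                             
                                             
                                             
                                             
                                             
               ┏━━━━━━━━━━━━━━━━━━━━━━━━━━┓  
               ┃ HexEditor                ┃  
               ┠──────────────────────────┨  
               ┃00000000  7f 45 4c 46 3b B┃  
               ┃00000010  34 3a 9c 7c 5e 0┃  
               ┃00000020  c5 7e af 5c 03 8┃  
               ┃00000030  7c 25 b1 b0 4b b┃  
               ┃00000040  1e 1a fe fe fe f┃  
               ┃                          ┃  
               ┃                          ┃  
               ┃                          ┃  
            ┏━━┃                          ┃  
            ┃ F┃                          ┃  
            ┠──┃                          ┃  
            ┃ca┃                          ┃  
            ┃  ┃                          ┃  
            ┃  ┃                          ┃  
            ┃  ┗━━━━━━━━━━━━━━━━━━━━━━━━━━┛  


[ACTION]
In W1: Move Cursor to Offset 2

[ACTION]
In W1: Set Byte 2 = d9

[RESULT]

                                             
                                             
                                             
                                             
                                             
                                             
               ┏━━━━━━━━━━━━━━━━━━━━━━━━━━┓  
               ┃ HexEditor                ┃  
               ┠──────────────────────────┨  
               ┃00000000  7f 45 D9 46 3b b┃  
               ┃00000010  34 3a 9c 7c 5e 0┃  
               ┃00000020  c5 7e af 5c 03 8┃  
               ┃00000030  7c 25 b1 b0 4b b┃  
               ┃00000040  1e 1a fe fe fe f┃  
               ┃                          ┃  
               ┃                          ┃  
               ┃                          ┃  
            ┏━━┃                          ┃  
            ┃ F┃                          ┃  
            ┠──┃                          ┃  
            ┃ca┃                          ┃  
            ┃  ┃                          ┃  
            ┃  ┃                          ┃  
            ┃  ┗━━━━━━━━━━━━━━━━━━━━━━━━━━┛  


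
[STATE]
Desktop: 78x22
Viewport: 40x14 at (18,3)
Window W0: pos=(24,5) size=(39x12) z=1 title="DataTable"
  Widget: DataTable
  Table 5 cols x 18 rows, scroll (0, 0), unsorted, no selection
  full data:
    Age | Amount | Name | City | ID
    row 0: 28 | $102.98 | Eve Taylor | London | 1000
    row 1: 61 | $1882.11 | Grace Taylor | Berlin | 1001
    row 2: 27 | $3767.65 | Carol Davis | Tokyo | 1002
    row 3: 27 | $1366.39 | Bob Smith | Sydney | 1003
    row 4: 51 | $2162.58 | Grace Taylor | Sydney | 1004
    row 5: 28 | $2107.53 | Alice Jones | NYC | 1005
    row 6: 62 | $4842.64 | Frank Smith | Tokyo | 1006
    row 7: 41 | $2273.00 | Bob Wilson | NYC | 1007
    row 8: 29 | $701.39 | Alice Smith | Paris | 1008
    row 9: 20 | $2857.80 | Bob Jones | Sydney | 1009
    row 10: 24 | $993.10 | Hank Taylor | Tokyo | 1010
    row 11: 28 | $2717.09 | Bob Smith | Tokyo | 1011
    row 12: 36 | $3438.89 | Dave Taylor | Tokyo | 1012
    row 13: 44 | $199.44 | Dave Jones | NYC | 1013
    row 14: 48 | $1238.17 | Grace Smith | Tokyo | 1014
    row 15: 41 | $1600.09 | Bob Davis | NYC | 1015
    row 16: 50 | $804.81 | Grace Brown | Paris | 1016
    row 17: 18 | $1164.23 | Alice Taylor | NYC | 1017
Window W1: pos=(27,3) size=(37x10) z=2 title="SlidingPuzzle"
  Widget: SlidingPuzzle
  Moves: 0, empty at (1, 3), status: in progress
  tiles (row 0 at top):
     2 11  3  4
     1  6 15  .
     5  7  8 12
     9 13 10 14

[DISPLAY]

         ┏━━━━━━━━━━━━━━━━━━━━━━━━━━━━━━
         ┃ SlidingPuzzle                
      ┏━━┠──────────────────────────────
      ┃ D┃┌────┬────┬────┬────┐         
      ┠──┃│  2 │ 11 │  3 │  4 │         
      ┃Ag┃├────┼────┼────┼────┤         
      ┃──┃│  1 │  6 │ 15 │    │         
      ┃28┃├────┼────┼────┼────┤         
      ┃61┃│  5 │  7 │  8 │ 12 │         
      ┃27┗━━━━━━━━━━━━━━━━━━━━━━━━━━━━━━
      ┃27 │$1366.39│Bob Smith   │Sydney│
      ┃51 │$2162.58│Grace Taylor│Sydney│
      ┃28 │$2107.53│Alice Jones │NYC   │
      ┗━━━━━━━━━━━━━━━━━━━━━━━━━━━━━━━━━


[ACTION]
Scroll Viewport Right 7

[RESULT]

  ┏━━━━━━━━━━━━━━━━━━━━━━━━━━━━━━━━━━━┓ 
  ┃ SlidingPuzzle                     ┃ 
━━┠───────────────────────────────────┨ 
 D┃┌────┬────┬────┬────┐              ┃ 
──┃│  2 │ 11 │  3 │  4 │              ┃ 
Ag┃├────┼────┼────┼────┤              ┃ 
──┃│  1 │  6 │ 15 │    │              ┃ 
28┃├────┼────┼────┼────┤              ┃ 
61┃│  5 │  7 │  8 │ 12 │              ┃ 
27┗━━━━━━━━━━━━━━━━━━━━━━━━━━━━━━━━━━━┛ 
27 │$1366.39│Bob Smith   │Sydney│1003┃  
51 │$2162.58│Grace Taylor│Sydney│1004┃  
28 │$2107.53│Alice Jones │NYC   │1005┃  
━━━━━━━━━━━━━━━━━━━━━━━━━━━━━━━━━━━━━┛  


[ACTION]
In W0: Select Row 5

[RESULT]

  ┏━━━━━━━━━━━━━━━━━━━━━━━━━━━━━━━━━━━┓ 
  ┃ SlidingPuzzle                     ┃ 
━━┠───────────────────────────────────┨ 
 D┃┌────┬────┬────┬────┐              ┃ 
──┃│  2 │ 11 │  3 │  4 │              ┃ 
Ag┃├────┼────┼────┼────┤              ┃ 
──┃│  1 │  6 │ 15 │    │              ┃ 
28┃├────┼────┼────┼────┤              ┃ 
61┃│  5 │  7 │  8 │ 12 │              ┃ 
27┗━━━━━━━━━━━━━━━━━━━━━━━━━━━━━━━━━━━┛ 
27 │$1366.39│Bob Smith   │Sydney│1003┃  
51 │$2162.58│Grace Taylor│Sydney│1004┃  
>8 │$2107.53│Alice Jones │NYC   │1005┃  
━━━━━━━━━━━━━━━━━━━━━━━━━━━━━━━━━━━━━┛  


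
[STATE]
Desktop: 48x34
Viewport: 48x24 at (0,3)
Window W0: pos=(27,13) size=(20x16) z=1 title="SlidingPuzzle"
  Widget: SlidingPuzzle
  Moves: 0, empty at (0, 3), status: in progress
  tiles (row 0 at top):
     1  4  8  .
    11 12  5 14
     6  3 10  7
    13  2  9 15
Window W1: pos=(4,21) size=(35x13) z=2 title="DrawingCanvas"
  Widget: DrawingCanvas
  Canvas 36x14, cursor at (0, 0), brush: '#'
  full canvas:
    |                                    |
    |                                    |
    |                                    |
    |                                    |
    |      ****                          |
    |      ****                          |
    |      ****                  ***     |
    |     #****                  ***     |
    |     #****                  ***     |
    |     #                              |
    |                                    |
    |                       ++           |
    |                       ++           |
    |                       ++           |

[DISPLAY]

                                                
                                                
                                                
                                                
                                                
                                                
                                                
                                                
                                                
                                                
                           ┏━━━━━━━━━━━━━━━━━━┓ 
                           ┃ SlidingPuzzle    ┃ 
                           ┠──────────────────┨ 
                           ┃┌────┬────┬────┬──┃ 
                           ┃│  1 │  4 │  8 │  ┃ 
                           ┃├────┼────┼────┼──┃ 
                           ┃│ 11 │ 12 │  5 │ 1┃ 
                           ┃├────┼────┼────┼──┃ 
    ┏━━━━━━━━━━━━━━━━━━━━━━━━━━━━━━━━━┓ 10 │  ┃ 
    ┃ DrawingCanvas                   ┃────┼──┃ 
    ┠─────────────────────────────────┨  9 │ 1┃ 
    ┃+                                ┃────┴──┃ 
    ┃                                 ┃       ┃ 
    ┃                                 ┃       ┃ 


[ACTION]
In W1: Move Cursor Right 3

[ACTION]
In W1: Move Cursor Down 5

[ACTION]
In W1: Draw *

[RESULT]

                                                
                                                
                                                
                                                
                                                
                                                
                                                
                                                
                                                
                                                
                           ┏━━━━━━━━━━━━━━━━━━┓ 
                           ┃ SlidingPuzzle    ┃ 
                           ┠──────────────────┨ 
                           ┃┌────┬────┬────┬──┃ 
                           ┃│  1 │  4 │  8 │  ┃ 
                           ┃├────┼────┼────┼──┃ 
                           ┃│ 11 │ 12 │  5 │ 1┃ 
                           ┃├────┼────┼────┼──┃ 
    ┏━━━━━━━━━━━━━━━━━━━━━━━━━━━━━━━━━┓ 10 │  ┃ 
    ┃ DrawingCanvas                   ┃────┼──┃ 
    ┠─────────────────────────────────┨  9 │ 1┃ 
    ┃                                 ┃────┴──┃ 
    ┃                                 ┃       ┃ 
    ┃                                 ┃       ┃ 


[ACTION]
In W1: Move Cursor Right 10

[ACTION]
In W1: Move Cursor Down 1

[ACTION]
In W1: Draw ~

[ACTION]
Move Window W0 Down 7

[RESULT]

                                                
                                                
                                                
                                                
                                                
                                                
                                                
                                                
                                                
                                                
                                                
                                                
                                                
                                                
                                                
                           ┏━━━━━━━━━━━━━━━━━━┓ 
                           ┃ SlidingPuzzle    ┃ 
                           ┠──────────────────┨ 
    ┏━━━━━━━━━━━━━━━━━━━━━━━━━━━━━━━━━┓────┬──┃ 
    ┃ DrawingCanvas                   ┃  8 │  ┃ 
    ┠─────────────────────────────────┨────┼──┃ 
    ┃                                 ┃  5 │ 1┃ 
    ┃                                 ┃────┼──┃ 
    ┃                                 ┃ 10 │  ┃ 
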